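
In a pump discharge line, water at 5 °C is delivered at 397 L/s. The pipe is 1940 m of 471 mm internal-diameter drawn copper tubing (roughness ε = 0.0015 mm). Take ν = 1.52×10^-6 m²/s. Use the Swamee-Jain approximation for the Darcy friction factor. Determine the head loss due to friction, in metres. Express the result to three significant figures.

V = 4Q/(πD²) = 4·0.397/(π·0.471²) = 2.279 m/s
Re = VD/ν = 2.279·0.471/1.52×10^-6 = 7.06×10^5 → turbulent
ε/D = 0.0015/471 = 3.18×10^-6
Swamee-Jain: f = 0.01238
h_f = f(L/D)V²/(2g) = 0.01238·(1940/0.471)·2.279²/(2·9.81) = 13.50 m

h_f ≈ 13.5 m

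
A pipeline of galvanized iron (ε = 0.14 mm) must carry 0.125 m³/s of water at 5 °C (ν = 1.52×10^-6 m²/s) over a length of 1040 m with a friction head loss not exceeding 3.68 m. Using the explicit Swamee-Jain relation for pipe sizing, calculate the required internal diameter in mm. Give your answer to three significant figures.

Swamee-Jain (Type III): D = 0.66·[ε^1.25·(LQ²/(gh_f))^4.75 + ν·Q^9.4·(L/(gh_f))^5.2]^0.04
LQ²/(gh_f) = 0.4501; L/(gh_f) = 28.81
Term 1 = ε^1.25·(…)^4.75 = 3.44×10^-7; Term 2 = ν·Q^9.4·(…)^5.2 = 1.92×10^-7
D = 0.66·(3.44×10^-7 + 1.92×10^-7)^0.04 = 0.3704 m = 370 mm
Check: V = 1.16 m/s, Re = 2.83×10^5, f = 0.01767, h_f = 3.40 m ≈ 3.68 m ✓

D ≈ 370 mm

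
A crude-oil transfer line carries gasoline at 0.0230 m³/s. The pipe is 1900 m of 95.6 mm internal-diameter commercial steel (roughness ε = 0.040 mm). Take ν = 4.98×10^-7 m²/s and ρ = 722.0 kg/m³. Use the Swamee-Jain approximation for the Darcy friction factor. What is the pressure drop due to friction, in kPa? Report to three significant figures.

Δp ≈ 1260 kPa

V = 4Q/(πD²) = 4·0.0230/(π·0.0956²) = 3.204 m/s
Re = VD/ν = 3.204·0.0956/4.98×10^-7 = 6.15×10^5 → turbulent
ε/D = 0.040/95.6 = 4.18×10^-4
Swamee-Jain: f = 0.01706
h_f = f(L/D)V²/(2g) = 0.01706·(1900/0.0956)·3.204²/(2·9.81) = 177.4 m
Δp = ρg·h_f = 722.0·9.81·177.4 = 1257 kPa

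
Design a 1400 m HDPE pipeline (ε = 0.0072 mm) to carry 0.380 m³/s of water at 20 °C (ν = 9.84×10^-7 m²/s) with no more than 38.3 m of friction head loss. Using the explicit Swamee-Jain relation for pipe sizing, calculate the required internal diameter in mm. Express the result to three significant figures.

Swamee-Jain (Type III): D = 0.66·[ε^1.25·(LQ²/(gh_f))^4.75 + ν·Q^9.4·(L/(gh_f))^5.2]^0.04
LQ²/(gh_f) = 0.5381; L/(gh_f) = 3.726
Term 1 = ε^1.25·(…)^4.75 = 1.96×10^-8; Term 2 = ν·Q^9.4·(…)^5.2 = 1.03×10^-7
D = 0.66·(1.96×10^-8 + 1.03×10^-7)^0.04 = 0.3492 m = 349 mm
Check: V = 3.97 m/s, Re = 1.41×10^6, f = 0.01156, h_f = 37.2 m ≈ 38.3 m ✓

D ≈ 349 mm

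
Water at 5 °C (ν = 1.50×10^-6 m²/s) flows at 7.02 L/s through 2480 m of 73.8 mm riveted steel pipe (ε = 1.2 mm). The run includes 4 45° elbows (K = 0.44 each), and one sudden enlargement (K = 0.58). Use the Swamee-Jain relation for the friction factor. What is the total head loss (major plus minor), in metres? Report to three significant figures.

V = 4Q/(πD²) = 1.641 m/s; V²/2g = 0.1373 m
Re = 8.07×10^4, ε/D = 0.0163 → f = 0.04582 (Swamee-Jain)
Major: h_f = f(L/D)·V²/2g = 0.04582·33604·0.1373 = 211.4 m
Minor: ΣK = 2.34; h_m = ΣK·V²/2g = 0.3212 m
Total H_L = 211.4 + 0.3212 = 211.7 m

H_L ≈ 212 m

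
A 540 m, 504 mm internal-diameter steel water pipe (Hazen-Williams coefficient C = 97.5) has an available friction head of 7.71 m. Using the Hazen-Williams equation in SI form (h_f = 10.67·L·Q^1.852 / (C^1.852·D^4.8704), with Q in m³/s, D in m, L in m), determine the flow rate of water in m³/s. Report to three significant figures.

Q ≈ 0.452 m³/s

Rearranging: Q = [h_f·C^1.852·D^4.8704 / (10.67·L)]^(1/1.852)
Q = [7.71·97.5^1.852·0.504^4.8704 / (10.67·540)]^0.540 = 0.4517 m³/s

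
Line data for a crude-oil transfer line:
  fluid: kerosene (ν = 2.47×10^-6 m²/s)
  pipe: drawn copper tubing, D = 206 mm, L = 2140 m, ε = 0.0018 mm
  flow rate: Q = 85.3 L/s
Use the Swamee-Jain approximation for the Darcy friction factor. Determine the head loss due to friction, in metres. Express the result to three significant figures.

V = 4Q/(πD²) = 4·0.0853/(π·0.206²) = 2.559 m/s
Re = VD/ν = 2.559·0.206/2.47×10^-6 = 2.13×10^5 → turbulent
ε/D = 0.0018/206 = 8.74×10^-6
Swamee-Jain: f = 0.01542
h_f = f(L/D)V²/(2g) = 0.01542·(2140/0.206)·2.559²/(2·9.81) = 53.48 m

h_f ≈ 53.5 m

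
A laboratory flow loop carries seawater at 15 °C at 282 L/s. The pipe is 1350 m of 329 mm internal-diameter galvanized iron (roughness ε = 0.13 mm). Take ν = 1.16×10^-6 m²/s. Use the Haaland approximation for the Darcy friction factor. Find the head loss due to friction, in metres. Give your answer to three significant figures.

V = 4Q/(πD²) = 4·0.282/(π·0.329²) = 3.317 m/s
Re = VD/ν = 3.317·0.329/1.16×10^-6 = 9.41×10^5 → turbulent
ε/D = 0.13/329 = 3.95×10^-4
Haaland: f = 0.01643
h_f = f(L/D)V²/(2g) = 0.01643·(1350/0.329)·3.317²/(2·9.81) = 37.82 m

h_f ≈ 37.8 m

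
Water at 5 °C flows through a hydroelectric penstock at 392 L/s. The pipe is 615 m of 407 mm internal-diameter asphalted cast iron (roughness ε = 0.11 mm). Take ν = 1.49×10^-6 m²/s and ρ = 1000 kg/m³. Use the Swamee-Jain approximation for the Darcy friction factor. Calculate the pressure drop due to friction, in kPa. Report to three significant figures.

Δp ≈ 107 kPa

V = 4Q/(πD²) = 4·0.392/(π·0.407²) = 3.013 m/s
Re = VD/ν = 3.013·0.407/1.49×10^-6 = 8.23×10^5 → turbulent
ε/D = 0.11/407 = 2.70×10^-4
Swamee-Jain: f = 0.01563
h_f = f(L/D)V²/(2g) = 0.01563·(615/0.407)·3.013²/(2·9.81) = 10.93 m
Δp = ρg·h_f = 1000·9.81·10.93 = 107.2 kPa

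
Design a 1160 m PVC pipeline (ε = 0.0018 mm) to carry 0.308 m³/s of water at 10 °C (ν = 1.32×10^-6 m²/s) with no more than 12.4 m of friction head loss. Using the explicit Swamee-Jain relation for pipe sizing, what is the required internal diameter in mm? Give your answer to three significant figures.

Swamee-Jain (Type III): D = 0.66·[ε^1.25·(LQ²/(gh_f))^4.75 + ν·Q^9.4·(L/(gh_f))^5.2]^0.04
LQ²/(gh_f) = 0.9046; L/(gh_f) = 9.536
Term 1 = ε^1.25·(…)^4.75 = 4.10×10^-8; Term 2 = ν·Q^9.4·(…)^5.2 = 2.54×10^-6
D = 0.66·(4.10×10^-8 + 2.54×10^-6)^0.04 = 0.3945 m = 395 mm
Check: V = 2.52 m/s, Re = 7.53×10^5, f = 0.01228, h_f = 11.7 m ≈ 12.4 m ✓

D ≈ 395 mm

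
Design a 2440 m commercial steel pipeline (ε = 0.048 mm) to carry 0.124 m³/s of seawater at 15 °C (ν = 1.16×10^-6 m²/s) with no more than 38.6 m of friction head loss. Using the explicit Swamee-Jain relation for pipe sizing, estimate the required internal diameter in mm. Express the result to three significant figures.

Swamee-Jain (Type III): D = 0.66·[ε^1.25·(LQ²/(gh_f))^4.75 + ν·Q^9.4·(L/(gh_f))^5.2]^0.04
LQ²/(gh_f) = 0.09908; L/(gh_f) = 6.444
Term 1 = ε^1.25·(…)^4.75 = 6.80×10^-11; Term 2 = ν·Q^9.4·(…)^5.2 = 5.62×10^-11
D = 0.66·(6.80×10^-11 + 5.62×10^-11)^0.04 = 0.2650 m = 265 mm
Check: V = 2.25 m/s, Re = 5.14×10^5, f = 0.01529, h_f = 36.3 m ≈ 38.6 m ✓

D ≈ 265 mm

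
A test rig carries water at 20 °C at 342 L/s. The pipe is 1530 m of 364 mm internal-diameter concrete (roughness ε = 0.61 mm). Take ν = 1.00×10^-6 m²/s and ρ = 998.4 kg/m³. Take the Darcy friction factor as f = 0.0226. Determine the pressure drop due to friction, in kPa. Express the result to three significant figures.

V = 4Q/(πD²) = 4·0.342/(π·0.364²) = 3.286 m/s
h_f = f(L/D)V²/(2g) = 0.02260·(1530/0.364)·3.286²/(2·9.81) = 52.30 m
Δp = ρg·h_f = 998.4·9.81·52.30 = 512.2 kPa

Δp ≈ 512 kPa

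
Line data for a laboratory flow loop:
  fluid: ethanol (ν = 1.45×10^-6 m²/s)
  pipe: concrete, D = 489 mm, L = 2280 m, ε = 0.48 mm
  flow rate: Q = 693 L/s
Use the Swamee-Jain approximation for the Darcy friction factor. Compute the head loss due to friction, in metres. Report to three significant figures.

h_f ≈ 64.3 m

V = 4Q/(πD²) = 4·0.693/(π·0.489²) = 3.690 m/s
Re = VD/ν = 3.690·0.489/1.45×10^-6 = 1.24×10^6 → turbulent
ε/D = 0.48/489 = 9.82×10^-4
Swamee-Jain: f = 0.01988
h_f = f(L/D)V²/(2g) = 0.01988·(2280/0.489)·3.690²/(2·9.81) = 64.31 m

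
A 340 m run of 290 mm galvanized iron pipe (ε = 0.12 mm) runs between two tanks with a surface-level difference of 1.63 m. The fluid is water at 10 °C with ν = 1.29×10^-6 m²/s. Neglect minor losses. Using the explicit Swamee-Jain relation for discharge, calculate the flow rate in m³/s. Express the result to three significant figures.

Q ≈ 0.0817 m³/s

Swamee-Jain (Type II): Q = -0.965·√(gD⁵h_f/L)·ln[ε/(3.7D) + √(3.17ν²L/(gD³h_f))]
√(gD⁵h_f/L) = √(9.81·0.290⁵·1.63/340) = 0.009822
ε/(3.7D) = 1.12×10^-4; √(3.17ν²L/(gD³h_f)) = 6.78×10^-5
Q = -0.965·0.009822·ln(1.797×10^-4) = 0.08174 m³/s
Check: V = 1.24 m/s, Re = 2.78×10^5, f = 0.01792, h_f = 1.64 m ≈ 1.63 m ✓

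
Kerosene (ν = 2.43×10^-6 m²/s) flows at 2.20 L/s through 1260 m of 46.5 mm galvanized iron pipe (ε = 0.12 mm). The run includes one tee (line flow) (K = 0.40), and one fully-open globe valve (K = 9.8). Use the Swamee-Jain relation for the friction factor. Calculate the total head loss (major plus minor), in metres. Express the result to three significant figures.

H_L ≈ 71.0 m

V = 4Q/(πD²) = 1.295 m/s; V²/2g = 0.08554 m
Re = 2.48×10^4, ε/D = 0.00258 → f = 0.03025 (Swamee-Jain)
Major: h_f = f(L/D)·V²/2g = 0.03025·27097·0.08554 = 70.12 m
Minor: ΣK = 10.2; h_m = ΣK·V²/2g = 0.8725 m
Total H_L = 70.12 + 0.8725 = 70.99 m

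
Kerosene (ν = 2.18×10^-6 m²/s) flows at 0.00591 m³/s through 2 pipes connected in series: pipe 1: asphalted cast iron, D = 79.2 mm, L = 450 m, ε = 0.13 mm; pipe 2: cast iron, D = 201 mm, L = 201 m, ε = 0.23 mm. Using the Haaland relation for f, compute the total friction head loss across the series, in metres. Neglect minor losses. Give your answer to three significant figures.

H ≈ 10.8 m

Pipe 1: V = 1.200 m/s, Re = 4.36×10^4, ε/D = 0.00164, f = 0.02581, h_1 = f(L/D)V²/2g = 10.75 m
Pipe 2: V = 0.1863 m/s, Re = 1.72×10^4, ε/D = 0.00114, f = 0.02875, h_2 = f(L/D)V²/2g = 0.05083 m
Series → Q common, losses add: H = Σh = 10.81 m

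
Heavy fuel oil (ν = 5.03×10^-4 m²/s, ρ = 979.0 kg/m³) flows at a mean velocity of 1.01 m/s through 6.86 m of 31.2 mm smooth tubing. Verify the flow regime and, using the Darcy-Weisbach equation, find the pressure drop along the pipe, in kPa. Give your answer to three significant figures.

Re = VD/ν = 1.01·0.03120/5.03×10^-4 = 62.6 → laminar (Re < 2300)
f = 64/Re = 1.022
h_f = f(L/D)V²/(2g) = 1.022·(6.86/0.03120)·1.01²/(2·9.81) = 11.68 m
Δp = ρg·h_f = 979.0·9.81·11.68 = 112.2 kPa

Δp ≈ 112 kPa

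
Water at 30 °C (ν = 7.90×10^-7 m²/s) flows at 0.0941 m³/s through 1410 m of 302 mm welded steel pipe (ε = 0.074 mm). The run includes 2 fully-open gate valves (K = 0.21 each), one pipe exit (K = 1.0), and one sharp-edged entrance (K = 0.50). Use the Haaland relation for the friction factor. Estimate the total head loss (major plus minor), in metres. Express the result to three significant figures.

V = 4Q/(πD²) = 1.314 m/s; V²/2g = 0.08796 m
Re = 5.02×10^5, ε/D = 2.45×10^-4 → f = 0.01569 (Haaland)
Major: h_f = f(L/D)·V²/2g = 0.01569·4669·0.08796 = 6.444 m
Minor: ΣK = 1.92; h_m = ΣK·V²/2g = 0.1689 m
Total H_L = 6.444 + 0.1689 = 6.613 m

H_L ≈ 6.61 m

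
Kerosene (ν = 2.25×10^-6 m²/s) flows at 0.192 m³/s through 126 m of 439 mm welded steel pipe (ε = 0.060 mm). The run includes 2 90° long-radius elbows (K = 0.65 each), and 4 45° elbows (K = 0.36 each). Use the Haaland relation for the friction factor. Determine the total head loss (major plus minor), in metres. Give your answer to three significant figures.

V = 4Q/(πD²) = 1.268 m/s; V²/2g = 0.08201 m
Re = 2.47×10^5, ε/D = 1.37×10^-4 → f = 0.01595 (Haaland)
Major: h_f = f(L/D)·V²/2g = 0.01595·287.0·0.08201 = 0.3754 m
Minor: ΣK = 2.74; h_m = ΣK·V²/2g = 0.2247 m
Total H_L = 0.3754 + 0.2247 = 0.6001 m

H_L ≈ 0.600 m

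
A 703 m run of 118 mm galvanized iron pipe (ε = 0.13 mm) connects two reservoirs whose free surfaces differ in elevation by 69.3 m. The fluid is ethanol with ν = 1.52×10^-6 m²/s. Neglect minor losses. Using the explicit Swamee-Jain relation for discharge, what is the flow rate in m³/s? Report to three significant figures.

Swamee-Jain (Type II): Q = -0.965·√(gD⁵h_f/L)·ln[ε/(3.7D) + √(3.17ν²L/(gD³h_f))]
√(gD⁵h_f/L) = √(9.81·0.118⁵·69.3/703) = 0.004704
ε/(3.7D) = 2.98×10^-4; √(3.17ν²L/(gD³h_f)) = 6.79×10^-5
Q = -0.965·0.004704·ln(3.656×10^-4) = 0.03592 m³/s
Check: V = 3.28 m/s, Re = 2.55×10^5, f = 0.02131, h_f = 69.8 m ≈ 69.3 m ✓

Q ≈ 0.0359 m³/s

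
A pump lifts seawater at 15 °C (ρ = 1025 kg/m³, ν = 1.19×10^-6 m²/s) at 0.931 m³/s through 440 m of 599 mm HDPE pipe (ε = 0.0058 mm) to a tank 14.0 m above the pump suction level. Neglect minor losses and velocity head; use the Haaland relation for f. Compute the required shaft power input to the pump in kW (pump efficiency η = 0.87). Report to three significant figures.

V = 4Q/(πD²) = 3.304 m/s; Re = 1.66×10^6; ε/D = 9.68×10^-6; f = 0.01090
h_f = f(L/D)V²/2g = 4.456 m
Total head H = z + h_f = 14.0 + 4.456 = 18.46 m
P_hyd = ρgQH = 1025·9.81·0.931·18.46 = 172.8 kW
P_shaft = P_hyd/η = 172.8/0.87 = 198.6 kW

P_shaft ≈ 199 kW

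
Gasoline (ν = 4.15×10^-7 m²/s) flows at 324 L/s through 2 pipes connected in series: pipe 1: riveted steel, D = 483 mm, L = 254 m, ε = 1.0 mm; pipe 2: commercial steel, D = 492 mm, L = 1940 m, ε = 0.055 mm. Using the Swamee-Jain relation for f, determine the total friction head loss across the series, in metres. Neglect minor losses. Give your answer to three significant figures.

Pipe 1: V = 1.768 m/s, Re = 2.06×10^6, ε/D = 0.00207, f = 0.02377, h_1 = f(L/D)V²/2g = 1.992 m
Pipe 2: V = 1.704 m/s, Re = 2.02×10^6, ε/D = 1.12×10^-4, f = 0.01307, h_2 = f(L/D)V²/2g = 7.630 m
Series → Q common, losses add: H = Σh = 9.622 m

H ≈ 9.62 m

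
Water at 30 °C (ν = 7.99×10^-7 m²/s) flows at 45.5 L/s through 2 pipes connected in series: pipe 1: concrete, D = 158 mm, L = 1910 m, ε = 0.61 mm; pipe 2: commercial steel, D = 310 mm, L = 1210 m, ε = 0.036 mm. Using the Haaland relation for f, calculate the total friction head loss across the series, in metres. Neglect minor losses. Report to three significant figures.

H ≈ 95.4 m

Pipe 1: V = 2.321 m/s, Re = 4.59×10^5, ε/D = 0.00386, f = 0.02840, h_1 = f(L/D)V²/2g = 94.25 m
Pipe 2: V = 0.6028 m/s, Re = 2.34×10^5, ε/D = 1.16×10^-4, f = 0.01592, h_2 = f(L/D)V²/2g = 1.151 m
Series → Q common, losses add: H = Σh = 95.40 m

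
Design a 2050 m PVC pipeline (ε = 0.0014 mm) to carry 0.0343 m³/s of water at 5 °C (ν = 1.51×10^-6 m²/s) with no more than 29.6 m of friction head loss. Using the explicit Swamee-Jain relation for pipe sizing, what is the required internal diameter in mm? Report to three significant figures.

D ≈ 163 mm

Swamee-Jain (Type III): D = 0.66·[ε^1.25·(LQ²/(gh_f))^4.75 + ν·Q^9.4·(L/(gh_f))^5.2]^0.04
LQ²/(gh_f) = 0.008306; L/(gh_f) = 7.060
Term 1 = ε^1.25·(…)^4.75 = 6.31×10^-18; Term 2 = ν·Q^9.4·(…)^5.2 = 6.68×10^-16
D = 0.66·(6.31×10^-18 + 6.68×10^-16)^0.04 = 0.1632 m = 163 mm
Check: V = 1.64 m/s, Re = 1.77×10^5, f = 0.01598, h_f = 27.5 m ≈ 29.6 m ✓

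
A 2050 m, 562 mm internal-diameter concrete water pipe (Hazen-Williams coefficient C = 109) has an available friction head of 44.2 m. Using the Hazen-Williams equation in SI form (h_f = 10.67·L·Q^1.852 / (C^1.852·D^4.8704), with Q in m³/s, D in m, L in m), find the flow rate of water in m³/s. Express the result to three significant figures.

Rearranging: Q = [h_f·C^1.852·D^4.8704 / (10.67·L)]^(1/1.852)
Q = [44.2·109^1.852·0.562^4.8704 / (10.67·2050)]^0.540 = 0.8402 m³/s

Q ≈ 0.840 m³/s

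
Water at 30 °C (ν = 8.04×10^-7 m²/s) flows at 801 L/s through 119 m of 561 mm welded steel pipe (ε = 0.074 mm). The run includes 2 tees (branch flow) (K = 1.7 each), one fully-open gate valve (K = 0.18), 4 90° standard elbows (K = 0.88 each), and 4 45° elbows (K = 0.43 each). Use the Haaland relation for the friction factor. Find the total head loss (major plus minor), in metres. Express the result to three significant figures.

H_L ≈ 6.22 m

V = 4Q/(πD²) = 3.241 m/s; V²/2g = 0.5352 m
Re = 2.26×10^6, ε/D = 1.32×10^-4 → f = 0.01320 (Haaland)
Major: h_f = f(L/D)·V²/2g = 0.01320·212.1·0.5352 = 1.499 m
Minor: ΣK = 8.82; h_m = ΣK·V²/2g = 4.721 m
Total H_L = 1.499 + 4.721 = 6.219 m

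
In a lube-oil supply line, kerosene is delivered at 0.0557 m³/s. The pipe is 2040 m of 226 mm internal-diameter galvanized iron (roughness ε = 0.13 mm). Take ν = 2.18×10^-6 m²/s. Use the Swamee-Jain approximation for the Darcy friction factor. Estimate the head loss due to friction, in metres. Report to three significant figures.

V = 4Q/(πD²) = 4·0.0557/(π·0.226²) = 1.389 m/s
Re = VD/ν = 1.389·0.226/2.18×10^-6 = 1.44×10^5 → turbulent
ε/D = 0.13/226 = 5.75×10^-4
Swamee-Jain: f = 0.01991
h_f = f(L/D)V²/(2g) = 0.01991·(2040/0.226)·1.389²/(2·9.81) = 17.66 m

h_f ≈ 17.7 m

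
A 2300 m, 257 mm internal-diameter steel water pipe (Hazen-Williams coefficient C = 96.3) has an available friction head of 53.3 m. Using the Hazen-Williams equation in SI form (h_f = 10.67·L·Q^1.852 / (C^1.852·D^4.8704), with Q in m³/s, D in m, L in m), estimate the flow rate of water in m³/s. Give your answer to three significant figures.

Q ≈ 0.0986 m³/s

Rearranging: Q = [h_f·C^1.852·D^4.8704 / (10.67·L)]^(1/1.852)
Q = [53.3·96.3^1.852·0.257^4.8704 / (10.67·2300)]^0.540 = 0.09860 m³/s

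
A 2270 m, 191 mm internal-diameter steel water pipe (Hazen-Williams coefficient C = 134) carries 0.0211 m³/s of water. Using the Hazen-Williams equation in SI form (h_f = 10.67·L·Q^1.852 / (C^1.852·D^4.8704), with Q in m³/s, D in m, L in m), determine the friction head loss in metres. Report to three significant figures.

h_f ≈ 6.97 m

h_f = 10.67·2270·0.0211^1.852 / (134^1.852·0.191^4.8704) = 6.967 m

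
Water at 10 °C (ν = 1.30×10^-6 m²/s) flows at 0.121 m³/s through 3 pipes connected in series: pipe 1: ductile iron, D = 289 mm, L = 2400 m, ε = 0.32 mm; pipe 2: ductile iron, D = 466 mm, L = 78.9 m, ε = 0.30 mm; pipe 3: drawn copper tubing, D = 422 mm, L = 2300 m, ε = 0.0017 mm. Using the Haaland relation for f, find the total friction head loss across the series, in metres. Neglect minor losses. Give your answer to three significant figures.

H ≈ 33.0 m

Pipe 1: V = 1.845 m/s, Re = 4.10×10^5, ε/D = 0.00111, f = 0.02076, h_1 = f(L/D)V²/2g = 29.90 m
Pipe 2: V = 0.7095 m/s, Re = 2.54×10^5, ε/D = 6.44×10^-4, f = 0.01905, h_2 = f(L/D)V²/2g = 0.08272 m
Pipe 3: V = 0.8651 m/s, Re = 2.81×10^5, ε/D = 4.03×10^-6, f = 0.01455, h_3 = f(L/D)V²/2g = 3.025 m
Series → Q common, losses add: H = Σh = 33.01 m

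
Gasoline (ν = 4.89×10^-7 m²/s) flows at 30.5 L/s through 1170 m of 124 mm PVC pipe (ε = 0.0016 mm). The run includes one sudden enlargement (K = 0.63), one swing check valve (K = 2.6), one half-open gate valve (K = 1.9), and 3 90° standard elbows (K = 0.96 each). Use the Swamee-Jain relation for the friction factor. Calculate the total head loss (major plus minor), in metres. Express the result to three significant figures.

V = 4Q/(πD²) = 2.526 m/s; V²/2g = 0.3251 m
Re = 6.40×10^5, ε/D = 1.29×10^-5 → f = 0.01277 (Swamee-Jain)
Major: h_f = f(L/D)·V²/2g = 0.01277·9435·0.3251 = 39.17 m
Minor: ΣK = 8.01; h_m = ΣK·V²/2g = 2.604 m
Total H_L = 39.17 + 2.604 = 41.78 m

H_L ≈ 41.8 m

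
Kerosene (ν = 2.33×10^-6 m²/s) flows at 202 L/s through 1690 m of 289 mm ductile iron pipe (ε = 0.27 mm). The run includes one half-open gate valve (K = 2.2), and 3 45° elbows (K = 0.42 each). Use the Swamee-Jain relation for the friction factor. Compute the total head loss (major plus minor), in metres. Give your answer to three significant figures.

H_L ≈ 58.9 m

V = 4Q/(πD²) = 3.079 m/s; V²/2g = 0.4833 m
Re = 3.82×10^5, ε/D = 9.34×10^-4 → f = 0.02026 (Swamee-Jain)
Major: h_f = f(L/D)·V²/2g = 0.02026·5848·0.4833 = 57.25 m
Minor: ΣK = 3.46; h_m = ΣK·V²/2g = 1.672 m
Total H_L = 57.25 + 1.672 = 58.92 m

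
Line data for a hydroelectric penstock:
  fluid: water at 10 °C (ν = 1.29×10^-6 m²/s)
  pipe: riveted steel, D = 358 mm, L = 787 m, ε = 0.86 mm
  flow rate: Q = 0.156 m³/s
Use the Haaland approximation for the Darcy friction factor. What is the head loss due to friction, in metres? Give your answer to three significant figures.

V = 4Q/(πD²) = 4·0.156/(π·0.358²) = 1.550 m/s
Re = VD/ν = 1.550·0.358/1.29×10^-6 = 4.30×10^5 → turbulent
ε/D = 0.86/358 = 0.00240
Haaland: f = 0.02498
h_f = f(L/D)V²/(2g) = 0.02498·(787/0.358)·1.550²/(2·9.81) = 6.723 m

h_f ≈ 6.72 m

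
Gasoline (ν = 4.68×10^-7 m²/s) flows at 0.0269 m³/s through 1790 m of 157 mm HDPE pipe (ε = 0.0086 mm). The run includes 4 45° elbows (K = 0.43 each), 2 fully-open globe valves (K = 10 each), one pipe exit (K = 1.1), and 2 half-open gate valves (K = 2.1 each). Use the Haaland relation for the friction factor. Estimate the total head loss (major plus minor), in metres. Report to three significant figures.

H_L ≈ 18.2 m

V = 4Q/(πD²) = 1.390 m/s; V²/2g = 0.09841 m
Re = 4.66×10^5, ε/D = 5.48×10^-5 → f = 0.01387 (Haaland)
Major: h_f = f(L/D)·V²/2g = 0.01387·11401·0.09841 = 15.56 m
Minor: ΣK = 27.0; h_m = ΣK·V²/2g = 2.659 m
Total H_L = 15.56 + 2.659 = 18.22 m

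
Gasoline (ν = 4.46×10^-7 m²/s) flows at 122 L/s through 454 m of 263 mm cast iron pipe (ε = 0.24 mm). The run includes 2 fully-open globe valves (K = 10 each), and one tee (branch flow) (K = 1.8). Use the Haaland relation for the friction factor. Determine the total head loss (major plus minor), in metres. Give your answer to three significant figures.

V = 4Q/(πD²) = 2.246 m/s; V²/2g = 0.2571 m
Re = 1.32×10^6, ε/D = 9.13×10^-4 → f = 0.01946 (Haaland)
Major: h_f = f(L/D)·V²/2g = 0.01946·1726·0.2571 = 8.635 m
Minor: ΣK = 21.8; h_m = ΣK·V²/2g = 5.604 m
Total H_L = 8.635 + 5.604 = 14.24 m

H_L ≈ 14.2 m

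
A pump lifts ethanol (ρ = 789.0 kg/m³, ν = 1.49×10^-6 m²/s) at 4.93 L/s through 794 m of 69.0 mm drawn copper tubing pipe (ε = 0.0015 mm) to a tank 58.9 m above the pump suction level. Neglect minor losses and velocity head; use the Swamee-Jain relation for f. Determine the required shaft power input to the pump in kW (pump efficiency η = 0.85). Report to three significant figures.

P_shaft ≈ 3.56 kW

V = 4Q/(πD²) = 1.318 m/s; Re = 6.11×10^4; ε/D = 2.17×10^-5; f = 0.01996
h_f = f(L/D)V²/2g = 20.35 m
Total head H = z + h_f = 58.9 + 20.35 = 79.25 m
P_hyd = ρgQH = 789.0·9.81·0.00493·79.25 = 3.024 kW
P_shaft = P_hyd/η = 3.024/0.85 = 3.558 kW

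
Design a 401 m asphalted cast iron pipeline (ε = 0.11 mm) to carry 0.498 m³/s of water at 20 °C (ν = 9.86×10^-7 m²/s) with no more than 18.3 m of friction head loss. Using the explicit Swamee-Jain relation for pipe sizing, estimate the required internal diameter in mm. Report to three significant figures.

D ≈ 376 mm

Swamee-Jain (Type III): D = 0.66·[ε^1.25·(LQ²/(gh_f))^4.75 + ν·Q^9.4·(L/(gh_f))^5.2]^0.04
LQ²/(gh_f) = 0.5540; L/(gh_f) = 2.234
Term 1 = ε^1.25·(…)^4.75 = 6.81×10^-7; Term 2 = ν·Q^9.4·(…)^5.2 = 9.18×10^-8
D = 0.66·(6.81×10^-7 + 9.18×10^-8)^0.04 = 0.3759 m = 376 mm
Check: V = 4.49 m/s, Re = 1.71×10^6, f = 0.01539, h_f = 16.8 m ≈ 18.3 m ✓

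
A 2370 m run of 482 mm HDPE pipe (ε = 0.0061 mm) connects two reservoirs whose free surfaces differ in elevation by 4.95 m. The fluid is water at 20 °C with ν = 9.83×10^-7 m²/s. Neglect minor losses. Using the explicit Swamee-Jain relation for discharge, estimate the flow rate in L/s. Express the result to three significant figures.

Swamee-Jain (Type II): Q = -0.965·√(gD⁵h_f/L)·ln[ε/(3.7D) + √(3.17ν²L/(gD³h_f))]
√(gD⁵h_f/L) = √(9.81·0.482⁵·4.95/2370) = 0.02309
ε/(3.7D) = 3.42×10^-6; √(3.17ν²L/(gD³h_f)) = 3.65×10^-5
Q = -0.965·0.02309·ln(3.996×10^-5) = 0.2256 m³/s
Check: V = 1.24 m/s, Re = 6.06×10^5, f = 0.01288, h_f = 4.94 m ≈ 4.95 m ✓

Q ≈ 226 L/s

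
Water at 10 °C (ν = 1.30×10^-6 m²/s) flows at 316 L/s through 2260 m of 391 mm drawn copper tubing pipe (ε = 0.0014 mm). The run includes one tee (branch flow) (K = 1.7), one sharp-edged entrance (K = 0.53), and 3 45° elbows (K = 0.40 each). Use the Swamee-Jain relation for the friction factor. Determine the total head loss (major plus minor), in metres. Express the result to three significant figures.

V = 4Q/(πD²) = 2.632 m/s; V²/2g = 0.3530 m
Re = 7.92×10^5, ε/D = 3.58×10^-6 → f = 0.01216 (Swamee-Jain)
Major: h_f = f(L/D)·V²/2g = 0.01216·5780·0.3530 = 24.80 m
Minor: ΣK = 3.43; h_m = ΣK·V²/2g = 1.211 m
Total H_L = 24.80 + 1.211 = 26.01 m

H_L ≈ 26.0 m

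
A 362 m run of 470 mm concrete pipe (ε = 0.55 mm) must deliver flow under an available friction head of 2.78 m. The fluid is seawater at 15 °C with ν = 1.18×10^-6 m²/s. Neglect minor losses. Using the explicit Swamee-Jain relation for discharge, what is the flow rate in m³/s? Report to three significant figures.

Swamee-Jain (Type II): Q = -0.965·√(gD⁵h_f/L)·ln[ε/(3.7D) + √(3.17ν²L/(gD³h_f))]
√(gD⁵h_f/L) = √(9.81·0.470⁵·2.78/362) = 0.04157
ε/(3.7D) = 3.16×10^-4; √(3.17ν²L/(gD³h_f)) = 2.38×10^-5
Q = -0.965·0.04157·ln(3.400×10^-4) = 0.3204 m³/s
Check: V = 1.85 m/s, Re = 7.35×10^5, f = 0.02088, h_f = 2.79 m ≈ 2.78 m ✓

Q ≈ 0.320 m³/s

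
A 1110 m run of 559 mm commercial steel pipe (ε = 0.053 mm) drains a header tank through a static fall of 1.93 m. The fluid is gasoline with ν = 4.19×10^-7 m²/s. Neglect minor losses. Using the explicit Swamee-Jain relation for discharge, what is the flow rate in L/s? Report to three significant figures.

Swamee-Jain (Type II): Q = -0.965·√(gD⁵h_f/L)·ln[ε/(3.7D) + √(3.17ν²L/(gD³h_f))]
√(gD⁵h_f/L) = √(9.81·0.559⁵·1.93/1110) = 0.03051
ε/(3.7D) = 2.56×10^-5; √(3.17ν²L/(gD³h_f)) = 1.37×10^-5
Q = -0.965·0.03051·ln(3.929×10^-5) = 0.2987 m³/s
Check: V = 1.22 m/s, Re = 1.62×10^6, f = 0.01295, h_f = 1.94 m ≈ 1.93 m ✓

Q ≈ 299 L/s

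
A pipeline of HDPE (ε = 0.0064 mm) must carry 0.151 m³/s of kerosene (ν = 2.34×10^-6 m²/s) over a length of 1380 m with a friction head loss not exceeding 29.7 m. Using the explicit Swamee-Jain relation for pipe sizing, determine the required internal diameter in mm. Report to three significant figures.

D ≈ 267 mm

Swamee-Jain (Type III): D = 0.66·[ε^1.25·(LQ²/(gh_f))^4.75 + ν·Q^9.4·(L/(gh_f))^5.2]^0.04
LQ²/(gh_f) = 0.1080; L/(gh_f) = 4.736
Term 1 = ε^1.25·(…)^4.75 = 8.25×10^-12; Term 2 = ν·Q^9.4·(…)^5.2 = 1.46×10^-10
D = 0.66·(8.25×10^-12 + 1.46×10^-10)^0.04 = 0.2673 m = 267 mm
Check: V = 2.69 m/s, Re = 3.07×10^5, f = 0.01459, h_f = 27.8 m ≈ 29.7 m ✓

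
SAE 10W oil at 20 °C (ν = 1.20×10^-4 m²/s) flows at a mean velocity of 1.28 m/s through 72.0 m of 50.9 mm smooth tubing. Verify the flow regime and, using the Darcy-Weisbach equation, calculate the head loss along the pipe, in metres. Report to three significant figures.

h_f ≈ 13.9 m

Re = VD/ν = 1.28·0.05090/1.20×10^-4 = 543 → laminar (Re < 2300)
f = 64/Re = 0.1179
h_f = f(L/D)V²/(2g) = 0.1179·(72.0/0.05090)·1.28²/(2·9.81) = 13.92 m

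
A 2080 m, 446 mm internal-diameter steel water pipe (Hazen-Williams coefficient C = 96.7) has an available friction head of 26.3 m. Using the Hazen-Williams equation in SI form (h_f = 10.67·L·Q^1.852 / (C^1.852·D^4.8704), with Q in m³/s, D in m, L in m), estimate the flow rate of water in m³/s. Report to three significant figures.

Rearranging: Q = [h_f·C^1.852·D^4.8704 / (10.67·L)]^(1/1.852)
Q = [26.3·96.7^1.852·0.446^4.8704 / (10.67·2080)]^0.540 = 0.3042 m³/s

Q ≈ 0.304 m³/s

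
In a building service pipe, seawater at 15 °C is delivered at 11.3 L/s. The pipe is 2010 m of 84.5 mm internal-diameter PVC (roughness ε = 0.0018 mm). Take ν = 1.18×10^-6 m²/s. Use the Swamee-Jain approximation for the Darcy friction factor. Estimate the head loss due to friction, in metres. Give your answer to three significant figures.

V = 4Q/(πD²) = 4·0.0113/(π·0.0845²) = 2.015 m/s
Re = VD/ν = 2.015·0.0845/1.18×10^-6 = 1.44×10^5 → turbulent
ε/D = 0.0018/84.5 = 2.13×10^-5
Swamee-Jain: f = 0.01673
h_f = f(L/D)V²/(2g) = 0.01673·(2010/0.0845)·2.015²/(2·9.81) = 82.35 m

h_f ≈ 82.4 m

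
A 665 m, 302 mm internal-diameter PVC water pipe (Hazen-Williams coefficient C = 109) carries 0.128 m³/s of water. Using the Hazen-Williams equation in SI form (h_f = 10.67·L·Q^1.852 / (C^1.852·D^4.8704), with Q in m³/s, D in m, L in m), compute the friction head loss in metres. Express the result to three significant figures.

h_f = 10.67·665·0.128^1.852 / (109^1.852·0.302^4.8704) = 9.053 m

h_f ≈ 9.05 m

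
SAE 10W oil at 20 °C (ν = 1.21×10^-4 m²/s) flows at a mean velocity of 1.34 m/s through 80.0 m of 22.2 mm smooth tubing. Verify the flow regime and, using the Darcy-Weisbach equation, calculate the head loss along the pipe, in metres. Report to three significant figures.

h_f ≈ 85.9 m

Re = VD/ν = 1.34·0.02220/1.21×10^-4 = 246 → laminar (Re < 2300)
f = 64/Re = 0.2603
h_f = f(L/D)V²/(2g) = 0.2603·(80.0/0.02220)·1.34²/(2·9.81) = 85.85 m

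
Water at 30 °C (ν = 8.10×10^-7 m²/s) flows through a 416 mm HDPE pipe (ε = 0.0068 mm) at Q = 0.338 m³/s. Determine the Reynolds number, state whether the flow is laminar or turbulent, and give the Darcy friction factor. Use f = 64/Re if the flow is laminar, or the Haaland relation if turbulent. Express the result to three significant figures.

Re ≈ 1.28×10^6; turbulent; f ≈ 0.0115

V = 4Q/(πD²) = 2.487 m/s
Re = VD/ν = 2.487·0.416/8.10×10^-7 = 1.28×10^6
Re > 4000 → turbulent; ε/D = 1.63×10^-5
Haaland: f = 0.01148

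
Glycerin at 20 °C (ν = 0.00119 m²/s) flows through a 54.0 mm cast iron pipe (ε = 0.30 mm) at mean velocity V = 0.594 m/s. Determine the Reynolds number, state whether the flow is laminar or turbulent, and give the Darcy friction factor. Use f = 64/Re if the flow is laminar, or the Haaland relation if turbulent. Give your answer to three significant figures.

Re = VD/ν = 0.5940·0.0540/0.00119 = 27.0
Re < 2300 → laminar → f = 64/Re = 2.374

Re ≈ 27.0; laminar; f = 64/Re ≈ 2.37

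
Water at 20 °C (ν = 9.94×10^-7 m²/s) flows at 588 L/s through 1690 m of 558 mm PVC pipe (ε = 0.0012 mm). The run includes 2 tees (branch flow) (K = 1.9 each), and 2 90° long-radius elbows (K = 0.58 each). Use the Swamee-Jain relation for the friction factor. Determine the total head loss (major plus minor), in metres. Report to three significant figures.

V = 4Q/(πD²) = 2.404 m/s; V²/2g = 0.2947 m
Re = 1.35×10^6, ε/D = 2.15×10^-6 → f = 0.01111 (Swamee-Jain)
Major: h_f = f(L/D)·V²/2g = 0.01111·3029·0.2947 = 9.913 m
Minor: ΣK = 4.96; h_m = ΣK·V²/2g = 1.462 m
Total H_L = 9.913 + 1.462 = 11.38 m

H_L ≈ 11.4 m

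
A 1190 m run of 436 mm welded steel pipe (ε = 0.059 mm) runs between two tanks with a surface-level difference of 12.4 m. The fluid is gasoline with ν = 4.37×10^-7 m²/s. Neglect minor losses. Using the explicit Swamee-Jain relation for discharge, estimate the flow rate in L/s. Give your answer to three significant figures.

Swamee-Jain (Type II): Q = -0.965·√(gD⁵h_f/L)·ln[ε/(3.7D) + √(3.17ν²L/(gD³h_f))]
√(gD⁵h_f/L) = √(9.81·0.436⁵·12.4/1190) = 0.04013
ε/(3.7D) = 3.66×10^-5; √(3.17ν²L/(gD³h_f)) = 8.45×10^-6
Q = -0.965·0.04013·ln(4.503×10^-5) = 0.3876 m³/s
Check: V = 2.60 m/s, Re = 2.59×10^6, f = 0.01331, h_f = 12.5 m ≈ 12.4 m ✓

Q ≈ 388 L/s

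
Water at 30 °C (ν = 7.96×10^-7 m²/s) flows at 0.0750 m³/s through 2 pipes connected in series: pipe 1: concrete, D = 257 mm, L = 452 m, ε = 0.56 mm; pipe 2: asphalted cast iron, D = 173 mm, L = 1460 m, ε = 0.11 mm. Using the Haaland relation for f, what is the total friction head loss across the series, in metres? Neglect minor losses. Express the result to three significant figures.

Pipe 1: V = 1.446 m/s, Re = 4.67×10^5, ε/D = 0.00218, f = 0.02434, h_1 = f(L/D)V²/2g = 4.560 m
Pipe 2: V = 3.191 m/s, Re = 6.93×10^5, ε/D = 6.36×10^-4, f = 0.01820, h_2 = f(L/D)V²/2g = 79.69 m
Series → Q common, losses add: H = Σh = 84.25 m

H ≈ 84.3 m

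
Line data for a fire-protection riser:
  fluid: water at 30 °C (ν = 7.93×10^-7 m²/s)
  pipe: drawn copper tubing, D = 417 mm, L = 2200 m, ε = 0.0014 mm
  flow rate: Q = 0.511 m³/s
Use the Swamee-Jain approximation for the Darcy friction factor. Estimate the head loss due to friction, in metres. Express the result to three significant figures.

h_f ≈ 39.6 m

V = 4Q/(πD²) = 4·0.511/(π·0.417²) = 3.742 m/s
Re = VD/ν = 3.742·0.417/7.93×10^-7 = 1.97×10^6 → turbulent
ε/D = 0.0014/417 = 3.36×10^-6
Swamee-Jain: f = 0.01052
h_f = f(L/D)V²/(2g) = 0.01052·(2200/0.417)·3.742²/(2·9.81) = 39.60 m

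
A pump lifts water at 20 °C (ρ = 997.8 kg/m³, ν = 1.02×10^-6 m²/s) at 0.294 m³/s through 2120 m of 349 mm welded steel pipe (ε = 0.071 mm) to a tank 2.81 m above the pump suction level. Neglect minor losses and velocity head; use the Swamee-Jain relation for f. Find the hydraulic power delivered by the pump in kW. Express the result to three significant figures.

P_hyd ≈ 132 kW

V = 4Q/(πD²) = 3.073 m/s; Re = 1.05×10^6; ε/D = 2.03×10^-4; f = 0.01477
h_f = f(L/D)V²/2g = 43.18 m
Total head H = z + h_f = 2.81 + 43.18 = 45.99 m
P_hyd = ρgQH = 997.8·9.81·0.294·45.99 = 132.4 kW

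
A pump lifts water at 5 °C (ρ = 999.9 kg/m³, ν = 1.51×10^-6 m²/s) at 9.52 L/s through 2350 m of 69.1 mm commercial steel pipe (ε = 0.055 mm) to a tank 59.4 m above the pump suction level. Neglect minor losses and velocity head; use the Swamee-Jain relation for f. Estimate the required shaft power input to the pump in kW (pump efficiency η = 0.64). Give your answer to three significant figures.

P_shaft ≈ 43.4 kW

V = 4Q/(πD²) = 2.539 m/s; Re = 1.16×10^5; ε/D = 7.96×10^-4; f = 0.02128
h_f = f(L/D)V²/2g = 237.7 m
Total head H = z + h_f = 59.4 + 237.7 = 297.1 m
P_hyd = ρgQH = 999.9·9.81·0.00952·297.1 = 27.75 kW
P_shaft = P_hyd/η = 27.75/0.64 = 43.35 kW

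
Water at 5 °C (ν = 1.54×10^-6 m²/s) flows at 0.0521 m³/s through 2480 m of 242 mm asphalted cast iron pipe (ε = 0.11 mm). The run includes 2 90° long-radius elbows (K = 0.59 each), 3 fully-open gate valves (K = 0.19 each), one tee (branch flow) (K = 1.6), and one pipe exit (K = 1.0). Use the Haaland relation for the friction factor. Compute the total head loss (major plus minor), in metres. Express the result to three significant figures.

V = 4Q/(πD²) = 1.133 m/s; V²/2g = 0.06539 m
Re = 1.78×10^5, ε/D = 4.55×10^-4 → f = 0.01860 (Haaland)
Major: h_f = f(L/D)·V²/2g = 0.01860·10248·0.06539 = 12.46 m
Minor: ΣK = 4.35; h_m = ΣK·V²/2g = 0.2845 m
Total H_L = 12.46 + 0.2845 = 12.75 m

H_L ≈ 12.7 m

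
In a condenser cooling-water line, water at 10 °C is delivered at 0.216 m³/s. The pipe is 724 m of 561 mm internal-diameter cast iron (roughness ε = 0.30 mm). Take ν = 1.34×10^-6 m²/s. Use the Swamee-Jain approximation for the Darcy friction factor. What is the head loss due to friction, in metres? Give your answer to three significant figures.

h_f ≈ 0.919 m

V = 4Q/(πD²) = 4·0.216/(π·0.561²) = 0.8739 m/s
Re = VD/ν = 0.8739·0.561/1.34×10^-6 = 3.66×10^5 → turbulent
ε/D = 0.30/561 = 5.35×10^-4
Swamee-Jain: f = 0.01829
h_f = f(L/D)V²/(2g) = 0.01829·(724/0.561)·0.8739²/(2·9.81) = 0.9189 m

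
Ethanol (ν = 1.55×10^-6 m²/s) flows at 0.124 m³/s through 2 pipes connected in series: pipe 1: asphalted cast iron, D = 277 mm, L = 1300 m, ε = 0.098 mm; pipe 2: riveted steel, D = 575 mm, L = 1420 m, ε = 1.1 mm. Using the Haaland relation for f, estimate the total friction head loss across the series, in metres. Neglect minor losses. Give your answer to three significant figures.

H ≈ 17.8 m

Pipe 1: V = 2.058 m/s, Re = 3.68×10^5, ε/D = 3.54×10^-4, f = 0.01690, h_1 = f(L/D)V²/2g = 17.12 m
Pipe 2: V = 0.4775 m/s, Re = 1.77×10^5, ε/D = 0.00191, f = 0.02410, h_2 = f(L/D)V²/2g = 0.6917 m
Series → Q common, losses add: H = Σh = 17.81 m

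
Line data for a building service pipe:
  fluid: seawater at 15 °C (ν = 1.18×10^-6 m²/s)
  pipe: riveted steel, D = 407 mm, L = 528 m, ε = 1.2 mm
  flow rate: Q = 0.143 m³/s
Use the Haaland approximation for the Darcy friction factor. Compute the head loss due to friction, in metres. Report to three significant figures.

V = 4Q/(πD²) = 4·0.143/(π·0.407²) = 1.099 m/s
Re = VD/ν = 1.099·0.407/1.18×10^-6 = 3.79×10^5 → turbulent
ε/D = 1.2/407 = 0.00295
Haaland: f = 0.02641
h_f = f(L/D)V²/(2g) = 0.02641·(528/0.407)·1.099²/(2·9.81) = 2.110 m

h_f ≈ 2.11 m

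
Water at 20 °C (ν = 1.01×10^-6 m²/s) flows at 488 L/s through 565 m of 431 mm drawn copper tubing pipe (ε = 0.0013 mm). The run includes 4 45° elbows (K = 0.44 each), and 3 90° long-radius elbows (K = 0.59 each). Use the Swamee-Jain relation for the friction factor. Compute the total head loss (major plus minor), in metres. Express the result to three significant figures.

H_L ≈ 10.3 m

V = 4Q/(πD²) = 3.345 m/s; V²/2g = 0.5702 m
Re = 1.43×10^6, ε/D = 3.02×10^-6 → f = 0.01104 (Swamee-Jain)
Major: h_f = f(L/D)·V²/2g = 0.01104·1311·0.5702 = 8.250 m
Minor: ΣK = 3.53; h_m = ΣK·V²/2g = 2.013 m
Total H_L = 8.250 + 2.013 = 10.26 m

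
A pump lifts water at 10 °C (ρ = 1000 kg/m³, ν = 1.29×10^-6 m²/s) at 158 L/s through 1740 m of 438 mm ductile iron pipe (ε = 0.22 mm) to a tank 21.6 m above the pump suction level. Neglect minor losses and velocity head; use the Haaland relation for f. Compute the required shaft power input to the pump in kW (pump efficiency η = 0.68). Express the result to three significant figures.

V = 4Q/(πD²) = 1.049 m/s; Re = 3.56×10^5; ε/D = 5.02×10^-4; f = 0.01790
h_f = f(L/D)V²/2g = 3.985 m
Total head H = z + h_f = 21.6 + 3.985 = 25.58 m
P_hyd = ρgQH = 1000·9.81·0.158·25.58 = 39.66 kW
P_shaft = P_hyd/η = 39.66/0.68 = 58.32 kW

P_shaft ≈ 58.3 kW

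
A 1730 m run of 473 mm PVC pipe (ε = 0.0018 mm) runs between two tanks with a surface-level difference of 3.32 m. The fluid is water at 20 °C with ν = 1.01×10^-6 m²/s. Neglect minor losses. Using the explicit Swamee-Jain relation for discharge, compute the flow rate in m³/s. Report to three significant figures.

Q ≈ 0.206 m³/s

Swamee-Jain (Type II): Q = -0.965·√(gD⁵h_f/L)·ln[ε/(3.7D) + √(3.17ν²L/(gD³h_f))]
√(gD⁵h_f/L) = √(9.81·0.473⁵·3.32/1730) = 0.02111
ε/(3.7D) = 1.03×10^-6; √(3.17ν²L/(gD³h_f)) = 4.03×10^-5
Q = -0.965·0.02111·ln(4.132×10^-5) = 0.2057 m³/s
Check: V = 1.17 m/s, Re = 5.48×10^5, f = 0.01294, h_f = 3.31 m ≈ 3.32 m ✓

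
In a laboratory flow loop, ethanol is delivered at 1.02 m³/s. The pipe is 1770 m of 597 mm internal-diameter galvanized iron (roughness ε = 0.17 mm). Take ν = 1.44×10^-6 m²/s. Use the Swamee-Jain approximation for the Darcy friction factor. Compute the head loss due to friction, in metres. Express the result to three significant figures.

V = 4Q/(πD²) = 4·1.02/(π·0.597²) = 3.644 m/s
Re = VD/ν = 3.644·0.597/1.44×10^-6 = 1.51×10^6 → turbulent
ε/D = 0.17/597 = 2.85×10^-4
Swamee-Jain: f = 0.01537
h_f = f(L/D)V²/(2g) = 0.01537·(1770/0.597)·3.644²/(2·9.81) = 30.84 m

h_f ≈ 30.8 m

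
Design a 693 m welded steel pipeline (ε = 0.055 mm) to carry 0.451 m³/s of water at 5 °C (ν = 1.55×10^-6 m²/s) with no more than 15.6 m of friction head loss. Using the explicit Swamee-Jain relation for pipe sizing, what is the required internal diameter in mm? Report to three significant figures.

Swamee-Jain (Type III): D = 0.66·[ε^1.25·(LQ²/(gh_f))^4.75 + ν·Q^9.4·(L/(gh_f))^5.2]^0.04
LQ²/(gh_f) = 0.9211; L/(gh_f) = 4.528
Term 1 = ε^1.25·(…)^4.75 = 3.21×10^-6; Term 2 = ν·Q^9.4·(…)^5.2 = 2.24×10^-6
D = 0.66·(3.21×10^-6 + 2.24×10^-6)^0.04 = 0.4064 m = 406 mm
Check: V = 3.48 m/s, Re = 9.12×10^5, f = 0.01409, h_f = 14.8 m ≈ 15.6 m ✓

D ≈ 406 mm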